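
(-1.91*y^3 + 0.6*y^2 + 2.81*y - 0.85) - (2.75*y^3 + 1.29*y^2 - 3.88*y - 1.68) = -4.66*y^3 - 0.69*y^2 + 6.69*y + 0.83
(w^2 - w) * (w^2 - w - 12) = w^4 - 2*w^3 - 11*w^2 + 12*w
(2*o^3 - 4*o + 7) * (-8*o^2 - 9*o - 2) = -16*o^5 - 18*o^4 + 28*o^3 - 20*o^2 - 55*o - 14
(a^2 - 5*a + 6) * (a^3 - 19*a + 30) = a^5 - 5*a^4 - 13*a^3 + 125*a^2 - 264*a + 180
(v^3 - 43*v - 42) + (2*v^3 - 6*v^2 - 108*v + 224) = 3*v^3 - 6*v^2 - 151*v + 182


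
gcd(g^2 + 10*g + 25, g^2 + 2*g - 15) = g + 5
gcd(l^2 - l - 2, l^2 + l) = l + 1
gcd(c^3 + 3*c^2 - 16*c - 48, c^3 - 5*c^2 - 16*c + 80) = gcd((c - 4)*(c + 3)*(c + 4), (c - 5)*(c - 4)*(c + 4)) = c^2 - 16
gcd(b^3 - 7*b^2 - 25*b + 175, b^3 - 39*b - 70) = b^2 - 2*b - 35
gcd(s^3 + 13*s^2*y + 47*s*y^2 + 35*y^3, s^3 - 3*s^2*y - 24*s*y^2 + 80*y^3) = s + 5*y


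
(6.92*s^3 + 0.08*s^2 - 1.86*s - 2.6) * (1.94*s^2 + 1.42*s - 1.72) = 13.4248*s^5 + 9.9816*s^4 - 15.3972*s^3 - 7.8228*s^2 - 0.492799999999999*s + 4.472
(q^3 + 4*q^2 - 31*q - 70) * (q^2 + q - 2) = q^5 + 5*q^4 - 29*q^3 - 109*q^2 - 8*q + 140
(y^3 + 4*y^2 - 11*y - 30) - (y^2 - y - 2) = y^3 + 3*y^2 - 10*y - 28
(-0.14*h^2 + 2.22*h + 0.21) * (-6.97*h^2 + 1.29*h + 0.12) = 0.9758*h^4 - 15.654*h^3 + 1.3833*h^2 + 0.5373*h + 0.0252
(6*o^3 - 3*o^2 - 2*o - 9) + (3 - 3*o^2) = 6*o^3 - 6*o^2 - 2*o - 6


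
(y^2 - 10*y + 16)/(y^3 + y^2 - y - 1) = (y^2 - 10*y + 16)/(y^3 + y^2 - y - 1)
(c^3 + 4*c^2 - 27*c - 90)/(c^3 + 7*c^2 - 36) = (c - 5)/(c - 2)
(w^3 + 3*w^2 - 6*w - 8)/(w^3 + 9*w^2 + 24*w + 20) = (w^3 + 3*w^2 - 6*w - 8)/(w^3 + 9*w^2 + 24*w + 20)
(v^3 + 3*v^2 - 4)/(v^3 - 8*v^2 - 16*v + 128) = (v^3 + 3*v^2 - 4)/(v^3 - 8*v^2 - 16*v + 128)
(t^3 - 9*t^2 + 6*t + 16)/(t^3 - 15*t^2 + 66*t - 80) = (t + 1)/(t - 5)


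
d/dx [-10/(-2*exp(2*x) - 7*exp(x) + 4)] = (-40*exp(x) - 70)*exp(x)/(2*exp(2*x) + 7*exp(x) - 4)^2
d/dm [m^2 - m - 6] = 2*m - 1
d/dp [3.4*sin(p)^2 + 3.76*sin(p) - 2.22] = (6.8*sin(p) + 3.76)*cos(p)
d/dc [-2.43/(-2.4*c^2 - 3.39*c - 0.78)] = (-11.664*c - 8.2377)/(2.4*c^2 + 3.39*c + 0.78)^2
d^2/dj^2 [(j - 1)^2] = 2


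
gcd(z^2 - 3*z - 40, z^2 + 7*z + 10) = z + 5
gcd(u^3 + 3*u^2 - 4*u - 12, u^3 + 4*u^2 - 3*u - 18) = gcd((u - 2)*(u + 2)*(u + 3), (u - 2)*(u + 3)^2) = u^2 + u - 6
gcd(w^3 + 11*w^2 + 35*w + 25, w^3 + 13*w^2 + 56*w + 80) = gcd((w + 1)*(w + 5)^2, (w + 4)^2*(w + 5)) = w + 5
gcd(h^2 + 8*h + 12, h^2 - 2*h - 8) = h + 2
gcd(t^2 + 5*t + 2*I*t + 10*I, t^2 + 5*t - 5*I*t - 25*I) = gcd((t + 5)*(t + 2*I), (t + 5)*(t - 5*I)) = t + 5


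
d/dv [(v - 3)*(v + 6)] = 2*v + 3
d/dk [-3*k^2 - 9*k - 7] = -6*k - 9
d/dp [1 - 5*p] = -5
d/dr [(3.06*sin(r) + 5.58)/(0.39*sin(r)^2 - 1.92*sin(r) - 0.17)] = (-1.1934*sin(r)^2 - 4.3524*sin(r) + 10.1934)*cos(r)/(0.1521*sin(r)^4 - 1.4976*sin(r)^3 + 3.5538*sin(r)^2 + 0.6528*sin(r) + 0.0289)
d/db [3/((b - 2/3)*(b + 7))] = 9*(-6*b - 19)/(9*b^4 + 114*b^3 + 277*b^2 - 532*b + 196)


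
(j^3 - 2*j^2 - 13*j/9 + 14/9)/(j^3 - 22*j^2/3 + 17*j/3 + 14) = (j - 2/3)/(j - 6)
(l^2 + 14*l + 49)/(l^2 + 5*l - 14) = (l + 7)/(l - 2)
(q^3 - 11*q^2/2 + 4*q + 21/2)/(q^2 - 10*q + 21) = (2*q^2 - 5*q - 7)/(2*(q - 7))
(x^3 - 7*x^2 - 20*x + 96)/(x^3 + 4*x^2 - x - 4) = (x^2 - 11*x + 24)/(x^2 - 1)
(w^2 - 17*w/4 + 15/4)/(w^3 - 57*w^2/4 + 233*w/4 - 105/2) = (w - 3)/(w^2 - 13*w + 42)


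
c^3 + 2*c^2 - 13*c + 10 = (c - 2)*(c - 1)*(c + 5)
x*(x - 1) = x^2 - x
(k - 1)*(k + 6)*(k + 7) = k^3 + 12*k^2 + 29*k - 42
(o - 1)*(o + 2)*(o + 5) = o^3 + 6*o^2 + 3*o - 10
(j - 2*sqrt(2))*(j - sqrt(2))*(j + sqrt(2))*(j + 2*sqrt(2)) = j^4 - 10*j^2 + 16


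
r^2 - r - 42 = (r - 7)*(r + 6)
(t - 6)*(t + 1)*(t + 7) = t^3 + 2*t^2 - 41*t - 42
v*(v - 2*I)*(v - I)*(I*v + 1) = I*v^4 + 4*v^3 - 5*I*v^2 - 2*v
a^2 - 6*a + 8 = (a - 4)*(a - 2)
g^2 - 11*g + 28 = (g - 7)*(g - 4)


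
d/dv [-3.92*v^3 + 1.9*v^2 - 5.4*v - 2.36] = -11.76*v^2 + 3.8*v - 5.4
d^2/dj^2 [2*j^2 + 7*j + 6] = 4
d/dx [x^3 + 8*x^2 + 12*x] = 3*x^2 + 16*x + 12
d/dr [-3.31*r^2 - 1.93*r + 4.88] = -6.62*r - 1.93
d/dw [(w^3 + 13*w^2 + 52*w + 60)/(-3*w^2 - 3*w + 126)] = (-w^4 - 2*w^3 + 165*w^2 + 1212*w + 2244)/(3*(w^4 + 2*w^3 - 83*w^2 - 84*w + 1764))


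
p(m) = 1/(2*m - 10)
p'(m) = -2/(2*m - 10)^2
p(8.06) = 0.16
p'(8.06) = -0.05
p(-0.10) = -0.10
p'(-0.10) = -0.02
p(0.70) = -0.12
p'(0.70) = -0.03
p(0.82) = -0.12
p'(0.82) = -0.03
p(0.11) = -0.10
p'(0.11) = -0.02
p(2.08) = -0.17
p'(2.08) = -0.06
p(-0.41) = -0.09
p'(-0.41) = -0.02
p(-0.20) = -0.10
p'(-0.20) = -0.02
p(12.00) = 0.07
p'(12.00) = -0.01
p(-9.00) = -0.04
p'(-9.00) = 0.00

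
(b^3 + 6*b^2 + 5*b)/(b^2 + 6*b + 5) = b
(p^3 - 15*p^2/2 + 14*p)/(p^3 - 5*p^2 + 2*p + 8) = p*(2*p - 7)/(2*(p^2 - p - 2))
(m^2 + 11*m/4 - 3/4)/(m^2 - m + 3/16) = 4*(m + 3)/(4*m - 3)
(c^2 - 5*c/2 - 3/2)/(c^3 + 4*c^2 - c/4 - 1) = 2*(c - 3)/(2*c^2 + 7*c - 4)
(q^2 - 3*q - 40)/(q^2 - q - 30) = (q - 8)/(q - 6)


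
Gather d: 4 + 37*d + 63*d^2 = 63*d^2 + 37*d + 4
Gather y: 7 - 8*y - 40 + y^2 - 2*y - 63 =y^2 - 10*y - 96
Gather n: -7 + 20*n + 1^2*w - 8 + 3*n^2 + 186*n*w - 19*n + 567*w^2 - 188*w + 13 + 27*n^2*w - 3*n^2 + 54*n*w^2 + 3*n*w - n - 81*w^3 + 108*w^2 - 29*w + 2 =27*n^2*w + n*(54*w^2 + 189*w) - 81*w^3 + 675*w^2 - 216*w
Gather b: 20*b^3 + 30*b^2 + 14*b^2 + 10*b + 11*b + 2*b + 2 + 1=20*b^3 + 44*b^2 + 23*b + 3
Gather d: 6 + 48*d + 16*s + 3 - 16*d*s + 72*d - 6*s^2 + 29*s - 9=d*(120 - 16*s) - 6*s^2 + 45*s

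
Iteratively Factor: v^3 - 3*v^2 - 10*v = (v + 2)*(v^2 - 5*v) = (v - 5)*(v + 2)*(v)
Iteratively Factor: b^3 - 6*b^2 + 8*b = (b - 2)*(b^2 - 4*b) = (b - 4)*(b - 2)*(b)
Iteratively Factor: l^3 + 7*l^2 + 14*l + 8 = (l + 4)*(l^2 + 3*l + 2) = (l + 1)*(l + 4)*(l + 2)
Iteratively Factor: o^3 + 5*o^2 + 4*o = (o)*(o^2 + 5*o + 4) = o*(o + 4)*(o + 1)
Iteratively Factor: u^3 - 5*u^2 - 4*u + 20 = (u - 5)*(u^2 - 4) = (u - 5)*(u + 2)*(u - 2)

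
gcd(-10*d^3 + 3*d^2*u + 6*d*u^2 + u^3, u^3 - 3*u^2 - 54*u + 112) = 1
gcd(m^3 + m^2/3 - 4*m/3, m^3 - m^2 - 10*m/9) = m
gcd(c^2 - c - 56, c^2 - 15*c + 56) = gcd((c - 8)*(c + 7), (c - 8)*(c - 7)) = c - 8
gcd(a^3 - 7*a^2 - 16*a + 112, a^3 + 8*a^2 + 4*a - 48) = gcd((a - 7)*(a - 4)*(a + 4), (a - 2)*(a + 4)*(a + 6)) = a + 4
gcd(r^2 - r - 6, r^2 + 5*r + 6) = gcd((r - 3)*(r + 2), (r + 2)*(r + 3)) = r + 2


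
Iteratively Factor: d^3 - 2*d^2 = (d)*(d^2 - 2*d) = d^2*(d - 2)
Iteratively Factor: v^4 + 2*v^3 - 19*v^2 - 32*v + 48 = (v + 4)*(v^3 - 2*v^2 - 11*v + 12) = (v - 4)*(v + 4)*(v^2 + 2*v - 3) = (v - 4)*(v - 1)*(v + 4)*(v + 3)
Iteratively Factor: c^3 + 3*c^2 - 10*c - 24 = (c + 4)*(c^2 - c - 6) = (c - 3)*(c + 4)*(c + 2)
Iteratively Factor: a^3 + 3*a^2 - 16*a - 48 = (a - 4)*(a^2 + 7*a + 12) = (a - 4)*(a + 4)*(a + 3)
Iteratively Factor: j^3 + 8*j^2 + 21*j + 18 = (j + 3)*(j^2 + 5*j + 6) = (j + 3)^2*(j + 2)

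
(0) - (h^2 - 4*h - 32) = -h^2 + 4*h + 32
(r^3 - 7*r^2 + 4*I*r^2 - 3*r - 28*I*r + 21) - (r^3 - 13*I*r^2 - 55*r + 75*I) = -7*r^2 + 17*I*r^2 + 52*r - 28*I*r + 21 - 75*I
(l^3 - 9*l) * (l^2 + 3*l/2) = l^5 + 3*l^4/2 - 9*l^3 - 27*l^2/2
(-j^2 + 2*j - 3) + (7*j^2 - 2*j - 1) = 6*j^2 - 4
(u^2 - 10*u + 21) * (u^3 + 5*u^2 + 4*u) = u^5 - 5*u^4 - 25*u^3 + 65*u^2 + 84*u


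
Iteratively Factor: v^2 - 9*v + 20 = (v - 5)*(v - 4)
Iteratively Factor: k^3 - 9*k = (k)*(k^2 - 9) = k*(k + 3)*(k - 3)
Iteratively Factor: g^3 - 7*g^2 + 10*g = (g - 2)*(g^2 - 5*g) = (g - 5)*(g - 2)*(g)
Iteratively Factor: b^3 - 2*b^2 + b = (b - 1)*(b^2 - b) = b*(b - 1)*(b - 1)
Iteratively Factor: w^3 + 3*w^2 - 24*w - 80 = (w + 4)*(w^2 - w - 20) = (w - 5)*(w + 4)*(w + 4)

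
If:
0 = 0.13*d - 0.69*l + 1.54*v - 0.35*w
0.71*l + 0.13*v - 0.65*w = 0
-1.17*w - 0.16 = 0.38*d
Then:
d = -3.07894736842105*w - 0.421052631578947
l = 0.763642793908955*w - 0.00601452918069834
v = 0.829335510189556*w + 0.0328485824484294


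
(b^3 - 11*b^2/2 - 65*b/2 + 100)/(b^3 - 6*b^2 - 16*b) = (2*b^2 + 5*b - 25)/(2*b*(b + 2))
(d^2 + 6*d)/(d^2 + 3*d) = (d + 6)/(d + 3)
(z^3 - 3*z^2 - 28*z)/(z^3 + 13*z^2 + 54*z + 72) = z*(z - 7)/(z^2 + 9*z + 18)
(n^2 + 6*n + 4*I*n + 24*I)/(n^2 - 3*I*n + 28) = (n + 6)/(n - 7*I)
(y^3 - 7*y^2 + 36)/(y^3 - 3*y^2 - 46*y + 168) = (y^2 - y - 6)/(y^2 + 3*y - 28)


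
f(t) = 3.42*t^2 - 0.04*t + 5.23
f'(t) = 6.84*t - 0.04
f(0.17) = 5.32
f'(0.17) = 1.12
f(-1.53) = 13.30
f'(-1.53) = -10.51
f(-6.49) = 149.54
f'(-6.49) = -44.43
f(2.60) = 28.25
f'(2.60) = 17.74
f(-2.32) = 23.73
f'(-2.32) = -15.91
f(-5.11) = 94.74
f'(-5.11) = -34.99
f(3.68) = 51.40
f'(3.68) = 25.13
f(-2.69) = 30.09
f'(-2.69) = -18.44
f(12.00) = 497.23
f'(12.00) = 82.04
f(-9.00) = 282.61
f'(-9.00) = -61.60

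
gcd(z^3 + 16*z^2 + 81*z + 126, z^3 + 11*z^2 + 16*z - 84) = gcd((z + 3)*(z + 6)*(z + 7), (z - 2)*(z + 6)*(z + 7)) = z^2 + 13*z + 42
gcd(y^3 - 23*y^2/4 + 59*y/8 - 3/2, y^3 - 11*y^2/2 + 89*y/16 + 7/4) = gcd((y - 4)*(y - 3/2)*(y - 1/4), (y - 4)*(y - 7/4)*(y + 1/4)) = y - 4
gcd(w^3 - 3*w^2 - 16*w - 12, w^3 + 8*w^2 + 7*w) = w + 1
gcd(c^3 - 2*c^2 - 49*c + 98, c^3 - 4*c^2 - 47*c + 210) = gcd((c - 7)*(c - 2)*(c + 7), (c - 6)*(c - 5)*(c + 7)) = c + 7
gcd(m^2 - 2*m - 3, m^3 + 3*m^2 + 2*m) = m + 1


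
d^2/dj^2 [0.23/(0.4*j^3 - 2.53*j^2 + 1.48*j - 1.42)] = ((1.1638 - 0.552*j)*(0.4*j^3 - 2.53*j^2 + 1.48*j - 1.42) + 0.23*(1.2*j^2 - 5.06*j + 1.48)*(2.4*j^2 - 10.12*j + 2.96))/(0.4*j^3 - 2.53*j^2 + 1.48*j - 1.42)^3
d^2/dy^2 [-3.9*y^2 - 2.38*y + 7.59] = -7.80000000000000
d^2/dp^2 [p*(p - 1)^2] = 6*p - 4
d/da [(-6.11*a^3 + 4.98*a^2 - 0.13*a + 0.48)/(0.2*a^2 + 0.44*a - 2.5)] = (-1.222*a^4 - 5.3768*a^3 + 48.0422*a^2 - 25.092*a + 0.1138)/(0.04*a^4 + 0.176*a^3 - 0.8064*a^2 - 2.2*a + 6.25)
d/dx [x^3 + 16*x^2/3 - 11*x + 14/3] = 3*x^2 + 32*x/3 - 11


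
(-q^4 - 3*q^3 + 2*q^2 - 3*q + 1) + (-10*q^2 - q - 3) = -q^4 - 3*q^3 - 8*q^2 - 4*q - 2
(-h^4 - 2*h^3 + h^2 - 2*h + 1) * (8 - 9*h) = 9*h^5 + 10*h^4 - 25*h^3 + 26*h^2 - 25*h + 8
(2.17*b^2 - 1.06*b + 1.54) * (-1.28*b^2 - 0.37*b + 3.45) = -2.7776*b^4 + 0.5539*b^3 + 5.9075*b^2 - 4.2268*b + 5.313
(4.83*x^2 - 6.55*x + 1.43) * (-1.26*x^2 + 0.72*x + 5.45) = -6.0858*x^4 + 11.7306*x^3 + 19.8057*x^2 - 34.6679*x + 7.7935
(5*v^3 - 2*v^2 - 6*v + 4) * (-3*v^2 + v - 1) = -15*v^5 + 11*v^4 + 11*v^3 - 16*v^2 + 10*v - 4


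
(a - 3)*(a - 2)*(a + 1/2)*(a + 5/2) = a^4 - 2*a^3 - 31*a^2/4 + 47*a/4 + 15/2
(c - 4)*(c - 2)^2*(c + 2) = c^4 - 6*c^3 + 4*c^2 + 24*c - 32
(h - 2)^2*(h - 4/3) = h^3 - 16*h^2/3 + 28*h/3 - 16/3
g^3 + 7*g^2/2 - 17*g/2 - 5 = (g - 2)*(g + 1/2)*(g + 5)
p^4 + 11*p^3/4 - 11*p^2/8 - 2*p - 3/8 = (p - 1)*(p + 1/4)*(p + 1/2)*(p + 3)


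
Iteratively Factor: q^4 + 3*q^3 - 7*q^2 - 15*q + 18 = (q - 1)*(q^3 + 4*q^2 - 3*q - 18) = (q - 2)*(q - 1)*(q^2 + 6*q + 9) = (q - 2)*(q - 1)*(q + 3)*(q + 3)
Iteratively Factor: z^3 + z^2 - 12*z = (z)*(z^2 + z - 12) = z*(z - 3)*(z + 4)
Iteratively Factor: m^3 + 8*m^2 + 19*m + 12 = (m + 1)*(m^2 + 7*m + 12) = (m + 1)*(m + 4)*(m + 3)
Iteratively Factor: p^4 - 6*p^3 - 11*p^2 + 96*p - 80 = (p - 4)*(p^3 - 2*p^2 - 19*p + 20) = (p - 4)*(p + 4)*(p^2 - 6*p + 5) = (p - 5)*(p - 4)*(p + 4)*(p - 1)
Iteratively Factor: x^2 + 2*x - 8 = (x + 4)*(x - 2)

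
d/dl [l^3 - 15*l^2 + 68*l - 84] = 3*l^2 - 30*l + 68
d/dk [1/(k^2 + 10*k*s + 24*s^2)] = 2*(-k - 5*s)/(k^2 + 10*k*s + 24*s^2)^2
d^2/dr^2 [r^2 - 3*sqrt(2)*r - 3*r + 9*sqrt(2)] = 2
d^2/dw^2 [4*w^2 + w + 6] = 8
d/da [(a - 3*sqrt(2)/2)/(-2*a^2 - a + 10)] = (-2*a^2 - a + (2*a - 3*sqrt(2))*(4*a + 1)/2 + 10)/(2*a^2 + a - 10)^2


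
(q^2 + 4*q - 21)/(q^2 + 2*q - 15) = (q + 7)/(q + 5)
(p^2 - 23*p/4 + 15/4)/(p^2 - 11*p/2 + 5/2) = (4*p - 3)/(2*(2*p - 1))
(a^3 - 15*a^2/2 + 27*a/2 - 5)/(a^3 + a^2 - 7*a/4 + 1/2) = 2*(a^2 - 7*a + 10)/(2*a^2 + 3*a - 2)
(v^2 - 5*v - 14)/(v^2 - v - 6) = (v - 7)/(v - 3)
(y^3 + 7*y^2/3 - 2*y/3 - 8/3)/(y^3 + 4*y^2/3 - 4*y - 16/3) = (y - 1)/(y - 2)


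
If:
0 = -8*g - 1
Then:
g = -1/8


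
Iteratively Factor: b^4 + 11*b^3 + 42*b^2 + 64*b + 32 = (b + 4)*(b^3 + 7*b^2 + 14*b + 8) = (b + 4)^2*(b^2 + 3*b + 2) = (b + 1)*(b + 4)^2*(b + 2)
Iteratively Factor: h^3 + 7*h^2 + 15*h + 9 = (h + 3)*(h^2 + 4*h + 3) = (h + 1)*(h + 3)*(h + 3)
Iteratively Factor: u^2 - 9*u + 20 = (u - 5)*(u - 4)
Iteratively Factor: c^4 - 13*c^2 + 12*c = (c - 1)*(c^3 + c^2 - 12*c) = c*(c - 1)*(c^2 + c - 12) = c*(c - 1)*(c + 4)*(c - 3)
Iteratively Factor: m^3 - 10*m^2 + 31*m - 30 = (m - 3)*(m^2 - 7*m + 10) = (m - 5)*(m - 3)*(m - 2)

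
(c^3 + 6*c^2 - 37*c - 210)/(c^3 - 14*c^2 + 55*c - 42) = (c^2 + 12*c + 35)/(c^2 - 8*c + 7)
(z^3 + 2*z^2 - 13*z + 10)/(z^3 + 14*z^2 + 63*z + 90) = (z^2 - 3*z + 2)/(z^2 + 9*z + 18)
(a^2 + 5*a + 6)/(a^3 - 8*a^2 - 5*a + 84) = (a + 2)/(a^2 - 11*a + 28)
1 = 1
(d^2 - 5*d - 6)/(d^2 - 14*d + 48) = (d + 1)/(d - 8)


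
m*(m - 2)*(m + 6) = m^3 + 4*m^2 - 12*m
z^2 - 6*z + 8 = (z - 4)*(z - 2)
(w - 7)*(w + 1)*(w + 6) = w^3 - 43*w - 42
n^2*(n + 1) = n^3 + n^2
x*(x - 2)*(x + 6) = x^3 + 4*x^2 - 12*x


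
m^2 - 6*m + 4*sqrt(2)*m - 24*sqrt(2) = (m - 6)*(m + 4*sqrt(2))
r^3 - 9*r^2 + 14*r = r*(r - 7)*(r - 2)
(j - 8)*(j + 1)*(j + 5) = j^3 - 2*j^2 - 43*j - 40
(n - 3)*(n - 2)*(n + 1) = n^3 - 4*n^2 + n + 6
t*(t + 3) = t^2 + 3*t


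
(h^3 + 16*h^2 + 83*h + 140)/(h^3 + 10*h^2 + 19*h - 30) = (h^2 + 11*h + 28)/(h^2 + 5*h - 6)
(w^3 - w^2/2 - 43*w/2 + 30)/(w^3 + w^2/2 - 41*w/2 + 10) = (2*w - 3)/(2*w - 1)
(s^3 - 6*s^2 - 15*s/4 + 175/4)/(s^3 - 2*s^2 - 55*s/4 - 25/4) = (2*s - 7)/(2*s + 1)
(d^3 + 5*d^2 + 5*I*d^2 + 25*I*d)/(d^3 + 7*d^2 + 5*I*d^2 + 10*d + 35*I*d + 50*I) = d/(d + 2)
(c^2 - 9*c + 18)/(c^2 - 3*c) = (c - 6)/c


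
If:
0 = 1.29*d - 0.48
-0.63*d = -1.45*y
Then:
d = 0.37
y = 0.16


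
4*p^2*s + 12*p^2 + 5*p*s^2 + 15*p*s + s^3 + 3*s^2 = (p + s)*(4*p + s)*(s + 3)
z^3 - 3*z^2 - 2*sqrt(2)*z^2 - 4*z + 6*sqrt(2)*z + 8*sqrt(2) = (z - 4)*(z + 1)*(z - 2*sqrt(2))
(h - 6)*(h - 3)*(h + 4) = h^3 - 5*h^2 - 18*h + 72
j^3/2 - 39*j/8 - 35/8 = (j/2 + 1/2)*(j - 7/2)*(j + 5/2)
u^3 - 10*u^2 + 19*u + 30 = (u - 6)*(u - 5)*(u + 1)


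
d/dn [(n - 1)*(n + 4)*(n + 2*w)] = 3*n^2 + 4*n*w + 6*n + 6*w - 4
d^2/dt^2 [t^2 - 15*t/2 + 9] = 2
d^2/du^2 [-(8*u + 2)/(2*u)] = -2/u^3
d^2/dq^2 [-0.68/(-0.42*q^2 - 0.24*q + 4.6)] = (-0.239904*q^2 - 0.137088*q + 0.68*(0.84*q + 0.24)*(1.68*q + 0.48) + 2.62752)/(0.42*q^2 + 0.24*q - 4.6)^3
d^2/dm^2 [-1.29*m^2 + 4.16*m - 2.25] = -2.58000000000000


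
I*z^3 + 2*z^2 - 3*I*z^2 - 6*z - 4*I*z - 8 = (z - 4)*(z - 2*I)*(I*z + I)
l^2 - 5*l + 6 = (l - 3)*(l - 2)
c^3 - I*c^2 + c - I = (c - I)^2*(c + I)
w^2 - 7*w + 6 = (w - 6)*(w - 1)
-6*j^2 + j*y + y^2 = (-2*j + y)*(3*j + y)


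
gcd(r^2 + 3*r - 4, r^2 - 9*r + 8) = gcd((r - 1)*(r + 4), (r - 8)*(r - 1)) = r - 1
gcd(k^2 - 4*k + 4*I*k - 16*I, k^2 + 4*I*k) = k + 4*I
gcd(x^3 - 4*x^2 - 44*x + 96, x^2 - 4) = x - 2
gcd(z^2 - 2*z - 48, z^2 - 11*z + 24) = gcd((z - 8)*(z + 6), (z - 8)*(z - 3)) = z - 8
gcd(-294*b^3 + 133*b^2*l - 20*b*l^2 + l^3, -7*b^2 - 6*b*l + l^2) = 7*b - l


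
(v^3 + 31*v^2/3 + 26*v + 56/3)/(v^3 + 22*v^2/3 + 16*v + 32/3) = (v + 7)/(v + 4)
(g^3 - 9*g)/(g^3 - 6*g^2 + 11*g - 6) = g*(g + 3)/(g^2 - 3*g + 2)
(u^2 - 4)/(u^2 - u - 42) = (4 - u^2)/(-u^2 + u + 42)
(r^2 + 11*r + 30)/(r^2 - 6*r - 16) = (r^2 + 11*r + 30)/(r^2 - 6*r - 16)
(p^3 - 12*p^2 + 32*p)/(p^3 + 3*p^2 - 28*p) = (p - 8)/(p + 7)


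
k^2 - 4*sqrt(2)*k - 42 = (k - 7*sqrt(2))*(k + 3*sqrt(2))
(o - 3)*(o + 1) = o^2 - 2*o - 3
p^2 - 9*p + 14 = (p - 7)*(p - 2)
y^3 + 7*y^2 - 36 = (y - 2)*(y + 3)*(y + 6)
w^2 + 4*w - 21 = (w - 3)*(w + 7)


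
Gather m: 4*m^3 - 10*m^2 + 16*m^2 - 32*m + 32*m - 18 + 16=4*m^3 + 6*m^2 - 2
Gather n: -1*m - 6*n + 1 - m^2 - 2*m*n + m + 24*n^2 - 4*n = -m^2 + 24*n^2 + n*(-2*m - 10) + 1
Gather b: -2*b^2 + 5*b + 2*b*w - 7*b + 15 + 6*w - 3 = -2*b^2 + b*(2*w - 2) + 6*w + 12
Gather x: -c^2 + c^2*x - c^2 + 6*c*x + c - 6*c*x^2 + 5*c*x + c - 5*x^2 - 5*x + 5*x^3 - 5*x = -2*c^2 + 2*c + 5*x^3 + x^2*(-6*c - 5) + x*(c^2 + 11*c - 10)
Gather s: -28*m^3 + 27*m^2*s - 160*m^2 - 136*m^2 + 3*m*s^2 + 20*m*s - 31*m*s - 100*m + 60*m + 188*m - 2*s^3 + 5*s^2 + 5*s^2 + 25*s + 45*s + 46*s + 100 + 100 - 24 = -28*m^3 - 296*m^2 + 148*m - 2*s^3 + s^2*(3*m + 10) + s*(27*m^2 - 11*m + 116) + 176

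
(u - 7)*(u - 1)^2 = u^3 - 9*u^2 + 15*u - 7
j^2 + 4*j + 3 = (j + 1)*(j + 3)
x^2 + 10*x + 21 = (x + 3)*(x + 7)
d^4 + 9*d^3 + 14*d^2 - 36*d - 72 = (d - 2)*(d + 2)*(d + 3)*(d + 6)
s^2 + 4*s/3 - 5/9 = (s - 1/3)*(s + 5/3)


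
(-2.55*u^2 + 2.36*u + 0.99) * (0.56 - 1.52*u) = 3.876*u^3 - 5.0152*u^2 - 0.1832*u + 0.5544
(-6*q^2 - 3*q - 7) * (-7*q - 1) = 42*q^3 + 27*q^2 + 52*q + 7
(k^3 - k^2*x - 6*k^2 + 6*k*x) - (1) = k^3 - k^2*x - 6*k^2 + 6*k*x - 1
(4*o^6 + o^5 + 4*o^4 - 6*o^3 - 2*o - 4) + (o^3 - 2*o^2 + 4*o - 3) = 4*o^6 + o^5 + 4*o^4 - 5*o^3 - 2*o^2 + 2*o - 7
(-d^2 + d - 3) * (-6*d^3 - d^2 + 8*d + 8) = 6*d^5 - 5*d^4 + 9*d^3 + 3*d^2 - 16*d - 24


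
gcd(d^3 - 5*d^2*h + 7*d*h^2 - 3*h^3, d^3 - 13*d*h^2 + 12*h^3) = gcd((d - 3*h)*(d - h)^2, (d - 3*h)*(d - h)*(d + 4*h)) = d^2 - 4*d*h + 3*h^2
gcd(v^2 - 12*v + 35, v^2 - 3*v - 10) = v - 5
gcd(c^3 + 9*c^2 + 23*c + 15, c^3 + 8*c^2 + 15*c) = c^2 + 8*c + 15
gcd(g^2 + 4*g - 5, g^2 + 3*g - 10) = g + 5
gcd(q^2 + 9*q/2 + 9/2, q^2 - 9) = q + 3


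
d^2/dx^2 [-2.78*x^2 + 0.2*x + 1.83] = -5.56000000000000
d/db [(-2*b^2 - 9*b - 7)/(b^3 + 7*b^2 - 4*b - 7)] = (2*b^4 + 18*b^3 + 92*b^2 + 126*b + 35)/(b^6 + 14*b^5 + 41*b^4 - 70*b^3 - 82*b^2 + 56*b + 49)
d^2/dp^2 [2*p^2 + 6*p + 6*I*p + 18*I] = 4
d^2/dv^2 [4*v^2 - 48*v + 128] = 8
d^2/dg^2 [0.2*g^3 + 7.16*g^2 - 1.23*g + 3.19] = 1.2*g + 14.32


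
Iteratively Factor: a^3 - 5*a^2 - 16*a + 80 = (a + 4)*(a^2 - 9*a + 20) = (a - 4)*(a + 4)*(a - 5)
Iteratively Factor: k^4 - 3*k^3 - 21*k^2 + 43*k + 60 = (k - 5)*(k^3 + 2*k^2 - 11*k - 12) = (k - 5)*(k + 4)*(k^2 - 2*k - 3) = (k - 5)*(k + 1)*(k + 4)*(k - 3)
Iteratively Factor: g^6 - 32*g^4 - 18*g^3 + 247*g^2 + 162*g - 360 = (g - 1)*(g^5 + g^4 - 31*g^3 - 49*g^2 + 198*g + 360) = (g - 1)*(g + 3)*(g^4 - 2*g^3 - 25*g^2 + 26*g + 120) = (g - 1)*(g + 2)*(g + 3)*(g^3 - 4*g^2 - 17*g + 60) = (g - 1)*(g + 2)*(g + 3)*(g + 4)*(g^2 - 8*g + 15) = (g - 5)*(g - 1)*(g + 2)*(g + 3)*(g + 4)*(g - 3)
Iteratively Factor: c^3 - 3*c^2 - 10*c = (c - 5)*(c^2 + 2*c) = (c - 5)*(c + 2)*(c)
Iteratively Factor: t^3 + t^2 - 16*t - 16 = (t - 4)*(t^2 + 5*t + 4) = (t - 4)*(t + 4)*(t + 1)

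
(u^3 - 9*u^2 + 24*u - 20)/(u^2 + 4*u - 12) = (u^2 - 7*u + 10)/(u + 6)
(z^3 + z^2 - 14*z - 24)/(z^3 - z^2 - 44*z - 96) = (z^2 - 2*z - 8)/(z^2 - 4*z - 32)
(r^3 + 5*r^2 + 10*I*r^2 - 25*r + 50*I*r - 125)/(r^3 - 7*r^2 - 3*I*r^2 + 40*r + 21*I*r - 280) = (r^2 + 5*r*(1 + I) + 25*I)/(r^2 - r*(7 + 8*I) + 56*I)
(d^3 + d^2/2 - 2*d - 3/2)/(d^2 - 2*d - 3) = (2*d^2 - d - 3)/(2*(d - 3))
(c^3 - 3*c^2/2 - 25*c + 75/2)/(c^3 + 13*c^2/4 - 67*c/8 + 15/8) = 4*(c - 5)/(4*c - 1)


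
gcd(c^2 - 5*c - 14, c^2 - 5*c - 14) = c^2 - 5*c - 14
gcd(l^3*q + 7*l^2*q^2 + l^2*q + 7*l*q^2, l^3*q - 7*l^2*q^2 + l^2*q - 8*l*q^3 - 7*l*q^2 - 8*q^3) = l*q + q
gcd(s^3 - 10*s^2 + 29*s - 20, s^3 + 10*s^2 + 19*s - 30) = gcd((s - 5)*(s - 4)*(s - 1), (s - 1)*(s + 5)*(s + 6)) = s - 1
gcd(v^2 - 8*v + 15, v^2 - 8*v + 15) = v^2 - 8*v + 15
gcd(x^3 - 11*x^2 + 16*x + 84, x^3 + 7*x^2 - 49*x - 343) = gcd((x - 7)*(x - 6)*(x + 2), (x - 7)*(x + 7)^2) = x - 7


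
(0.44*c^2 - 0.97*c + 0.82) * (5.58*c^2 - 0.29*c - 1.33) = 2.4552*c^4 - 5.5402*c^3 + 4.2717*c^2 + 1.0523*c - 1.0906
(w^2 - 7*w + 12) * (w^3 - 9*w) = w^5 - 7*w^4 + 3*w^3 + 63*w^2 - 108*w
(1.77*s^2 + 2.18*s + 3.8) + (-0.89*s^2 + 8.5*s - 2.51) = 0.88*s^2 + 10.68*s + 1.29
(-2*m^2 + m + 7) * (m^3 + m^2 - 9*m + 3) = -2*m^5 - m^4 + 26*m^3 - 8*m^2 - 60*m + 21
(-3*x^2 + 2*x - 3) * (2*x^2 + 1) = -6*x^4 + 4*x^3 - 9*x^2 + 2*x - 3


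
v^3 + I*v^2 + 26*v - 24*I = (v - 4*I)*(v - I)*(v + 6*I)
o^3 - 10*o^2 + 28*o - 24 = (o - 6)*(o - 2)^2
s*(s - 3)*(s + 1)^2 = s^4 - s^3 - 5*s^2 - 3*s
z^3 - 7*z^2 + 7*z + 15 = (z - 5)*(z - 3)*(z + 1)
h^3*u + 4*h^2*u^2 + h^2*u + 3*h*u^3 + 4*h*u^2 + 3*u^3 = (h + u)*(h + 3*u)*(h*u + u)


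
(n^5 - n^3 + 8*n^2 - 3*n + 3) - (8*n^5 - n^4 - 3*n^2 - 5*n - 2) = -7*n^5 + n^4 - n^3 + 11*n^2 + 2*n + 5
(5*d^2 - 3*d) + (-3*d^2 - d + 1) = 2*d^2 - 4*d + 1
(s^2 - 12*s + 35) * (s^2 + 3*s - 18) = s^4 - 9*s^3 - 19*s^2 + 321*s - 630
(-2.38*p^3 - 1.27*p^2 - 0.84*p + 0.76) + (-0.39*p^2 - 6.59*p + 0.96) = -2.38*p^3 - 1.66*p^2 - 7.43*p + 1.72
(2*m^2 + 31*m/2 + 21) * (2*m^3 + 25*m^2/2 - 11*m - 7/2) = 4*m^5 + 56*m^4 + 855*m^3/4 + 85*m^2 - 1141*m/4 - 147/2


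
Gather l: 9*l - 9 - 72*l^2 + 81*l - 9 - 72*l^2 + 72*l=-144*l^2 + 162*l - 18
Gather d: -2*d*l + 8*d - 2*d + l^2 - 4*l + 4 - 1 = d*(6 - 2*l) + l^2 - 4*l + 3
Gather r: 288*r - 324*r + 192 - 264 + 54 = -36*r - 18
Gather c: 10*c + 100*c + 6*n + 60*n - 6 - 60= 110*c + 66*n - 66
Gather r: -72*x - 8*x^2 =-8*x^2 - 72*x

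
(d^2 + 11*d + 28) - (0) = d^2 + 11*d + 28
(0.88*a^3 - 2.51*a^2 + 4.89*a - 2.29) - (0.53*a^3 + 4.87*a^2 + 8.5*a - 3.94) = 0.35*a^3 - 7.38*a^2 - 3.61*a + 1.65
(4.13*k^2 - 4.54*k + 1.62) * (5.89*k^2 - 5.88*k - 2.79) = 24.3257*k^4 - 51.025*k^3 + 24.7143*k^2 + 3.141*k - 4.5198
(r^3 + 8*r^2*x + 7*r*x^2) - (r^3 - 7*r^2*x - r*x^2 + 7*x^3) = 15*r^2*x + 8*r*x^2 - 7*x^3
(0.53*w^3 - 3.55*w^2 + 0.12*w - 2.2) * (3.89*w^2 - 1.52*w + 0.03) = 2.0617*w^5 - 14.6151*w^4 + 5.8787*w^3 - 8.8469*w^2 + 3.3476*w - 0.066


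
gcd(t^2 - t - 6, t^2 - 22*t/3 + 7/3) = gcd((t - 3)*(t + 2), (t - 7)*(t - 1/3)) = 1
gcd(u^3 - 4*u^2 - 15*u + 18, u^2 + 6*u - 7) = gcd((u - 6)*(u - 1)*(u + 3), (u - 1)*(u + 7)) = u - 1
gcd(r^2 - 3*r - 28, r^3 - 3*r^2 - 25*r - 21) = r - 7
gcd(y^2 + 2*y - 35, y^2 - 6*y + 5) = y - 5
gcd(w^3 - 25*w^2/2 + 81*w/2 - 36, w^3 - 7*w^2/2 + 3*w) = w - 3/2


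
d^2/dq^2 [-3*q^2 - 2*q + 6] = -6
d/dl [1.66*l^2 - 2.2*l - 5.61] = 3.32*l - 2.2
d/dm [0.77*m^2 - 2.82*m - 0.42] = 1.54*m - 2.82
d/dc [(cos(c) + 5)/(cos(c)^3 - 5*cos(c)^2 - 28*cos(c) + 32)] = (-97*cos(c)/2 + 5*cos(2*c) + cos(3*c)/2 - 167)*sin(c)/(cos(c)^3 - 5*cos(c)^2 - 28*cos(c) + 32)^2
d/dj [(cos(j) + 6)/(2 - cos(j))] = -8*sin(j)/(cos(j) - 2)^2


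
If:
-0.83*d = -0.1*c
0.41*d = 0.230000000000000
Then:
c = 4.66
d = 0.56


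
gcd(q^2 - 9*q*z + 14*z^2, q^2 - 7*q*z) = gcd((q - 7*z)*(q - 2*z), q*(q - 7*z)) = -q + 7*z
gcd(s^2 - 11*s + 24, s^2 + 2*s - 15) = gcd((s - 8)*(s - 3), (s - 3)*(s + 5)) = s - 3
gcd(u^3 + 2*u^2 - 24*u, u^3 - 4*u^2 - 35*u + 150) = u + 6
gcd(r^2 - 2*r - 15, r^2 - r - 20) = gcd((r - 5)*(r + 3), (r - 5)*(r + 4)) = r - 5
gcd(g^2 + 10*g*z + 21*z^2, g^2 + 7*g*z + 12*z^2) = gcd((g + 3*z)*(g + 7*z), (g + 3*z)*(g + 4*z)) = g + 3*z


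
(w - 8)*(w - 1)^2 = w^3 - 10*w^2 + 17*w - 8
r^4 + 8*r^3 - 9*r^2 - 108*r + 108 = (r - 3)*(r - 1)*(r + 6)^2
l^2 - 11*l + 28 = (l - 7)*(l - 4)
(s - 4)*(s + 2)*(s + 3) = s^3 + s^2 - 14*s - 24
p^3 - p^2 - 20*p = p*(p - 5)*(p + 4)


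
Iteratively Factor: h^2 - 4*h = (h)*(h - 4)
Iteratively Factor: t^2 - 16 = (t - 4)*(t + 4)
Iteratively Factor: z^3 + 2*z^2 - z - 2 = (z + 1)*(z^2 + z - 2) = (z + 1)*(z + 2)*(z - 1)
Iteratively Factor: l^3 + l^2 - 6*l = (l - 2)*(l^2 + 3*l) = l*(l - 2)*(l + 3)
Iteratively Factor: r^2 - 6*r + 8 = (r - 2)*(r - 4)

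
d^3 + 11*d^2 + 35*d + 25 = (d + 1)*(d + 5)^2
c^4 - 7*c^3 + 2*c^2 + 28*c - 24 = (c - 6)*(c - 2)*(c - 1)*(c + 2)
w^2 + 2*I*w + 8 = (w - 2*I)*(w + 4*I)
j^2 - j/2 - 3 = (j - 2)*(j + 3/2)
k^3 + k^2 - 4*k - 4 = (k - 2)*(k + 1)*(k + 2)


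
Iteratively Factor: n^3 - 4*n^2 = (n)*(n^2 - 4*n) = n*(n - 4)*(n)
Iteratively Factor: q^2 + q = (q)*(q + 1)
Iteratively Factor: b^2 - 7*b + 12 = (b - 3)*(b - 4)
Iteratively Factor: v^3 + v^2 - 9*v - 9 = (v - 3)*(v^2 + 4*v + 3) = (v - 3)*(v + 3)*(v + 1)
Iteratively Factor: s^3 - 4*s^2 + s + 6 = (s + 1)*(s^2 - 5*s + 6) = (s - 2)*(s + 1)*(s - 3)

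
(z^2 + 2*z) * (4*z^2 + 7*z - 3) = 4*z^4 + 15*z^3 + 11*z^2 - 6*z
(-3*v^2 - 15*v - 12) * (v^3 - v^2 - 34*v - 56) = -3*v^5 - 12*v^4 + 105*v^3 + 690*v^2 + 1248*v + 672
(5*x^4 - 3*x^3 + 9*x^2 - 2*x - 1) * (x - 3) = 5*x^5 - 18*x^4 + 18*x^3 - 29*x^2 + 5*x + 3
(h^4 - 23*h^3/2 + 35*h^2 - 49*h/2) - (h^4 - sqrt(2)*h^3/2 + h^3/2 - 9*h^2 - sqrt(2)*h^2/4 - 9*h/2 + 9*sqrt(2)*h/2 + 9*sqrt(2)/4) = -12*h^3 + sqrt(2)*h^3/2 + sqrt(2)*h^2/4 + 44*h^2 - 20*h - 9*sqrt(2)*h/2 - 9*sqrt(2)/4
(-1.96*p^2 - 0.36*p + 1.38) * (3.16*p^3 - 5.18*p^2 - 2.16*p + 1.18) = -6.1936*p^5 + 9.0152*p^4 + 10.4592*p^3 - 8.6836*p^2 - 3.4056*p + 1.6284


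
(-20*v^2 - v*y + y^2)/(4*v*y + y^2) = (-5*v + y)/y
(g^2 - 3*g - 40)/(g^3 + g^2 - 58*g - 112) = (g + 5)/(g^2 + 9*g + 14)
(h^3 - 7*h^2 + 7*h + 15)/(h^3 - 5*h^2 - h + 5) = (h - 3)/(h - 1)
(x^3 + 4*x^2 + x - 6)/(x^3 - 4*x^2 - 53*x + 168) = (x^3 + 4*x^2 + x - 6)/(x^3 - 4*x^2 - 53*x + 168)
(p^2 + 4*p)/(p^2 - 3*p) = (p + 4)/(p - 3)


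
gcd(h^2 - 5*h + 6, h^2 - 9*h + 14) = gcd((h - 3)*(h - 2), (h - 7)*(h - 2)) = h - 2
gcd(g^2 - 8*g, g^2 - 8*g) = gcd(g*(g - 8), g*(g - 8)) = g^2 - 8*g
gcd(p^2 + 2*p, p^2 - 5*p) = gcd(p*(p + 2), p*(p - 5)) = p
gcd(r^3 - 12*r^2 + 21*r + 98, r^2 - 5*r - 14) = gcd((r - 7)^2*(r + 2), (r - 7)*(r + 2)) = r^2 - 5*r - 14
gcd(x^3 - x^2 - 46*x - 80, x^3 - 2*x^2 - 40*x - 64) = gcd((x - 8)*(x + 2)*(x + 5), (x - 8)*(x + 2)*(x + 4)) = x^2 - 6*x - 16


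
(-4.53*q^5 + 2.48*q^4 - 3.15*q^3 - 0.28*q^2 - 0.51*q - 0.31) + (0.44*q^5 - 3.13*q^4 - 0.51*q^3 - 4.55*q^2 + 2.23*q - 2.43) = -4.09*q^5 - 0.65*q^4 - 3.66*q^3 - 4.83*q^2 + 1.72*q - 2.74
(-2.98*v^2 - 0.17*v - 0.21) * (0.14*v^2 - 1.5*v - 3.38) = -0.4172*v^4 + 4.4462*v^3 + 10.298*v^2 + 0.8896*v + 0.7098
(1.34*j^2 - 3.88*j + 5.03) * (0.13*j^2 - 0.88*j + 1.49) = 0.1742*j^4 - 1.6836*j^3 + 6.0649*j^2 - 10.2076*j + 7.4947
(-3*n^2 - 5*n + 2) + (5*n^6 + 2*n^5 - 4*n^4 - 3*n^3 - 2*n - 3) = 5*n^6 + 2*n^5 - 4*n^4 - 3*n^3 - 3*n^2 - 7*n - 1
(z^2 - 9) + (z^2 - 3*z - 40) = 2*z^2 - 3*z - 49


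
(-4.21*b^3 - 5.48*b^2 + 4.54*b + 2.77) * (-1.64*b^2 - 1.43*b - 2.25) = 6.9044*b^5 + 15.0075*b^4 + 9.8633*b^3 + 1.295*b^2 - 14.1761*b - 6.2325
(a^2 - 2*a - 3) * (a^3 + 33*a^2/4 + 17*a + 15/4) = a^5 + 25*a^4/4 - 5*a^3/2 - 55*a^2 - 117*a/2 - 45/4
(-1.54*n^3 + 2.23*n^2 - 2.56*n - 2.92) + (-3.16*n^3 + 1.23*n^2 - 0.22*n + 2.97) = -4.7*n^3 + 3.46*n^2 - 2.78*n + 0.0500000000000003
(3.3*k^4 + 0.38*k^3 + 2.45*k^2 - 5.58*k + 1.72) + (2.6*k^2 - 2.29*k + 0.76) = 3.3*k^4 + 0.38*k^3 + 5.05*k^2 - 7.87*k + 2.48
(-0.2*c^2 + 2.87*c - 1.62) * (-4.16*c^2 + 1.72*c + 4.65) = 0.832*c^4 - 12.2832*c^3 + 10.7456*c^2 + 10.5591*c - 7.533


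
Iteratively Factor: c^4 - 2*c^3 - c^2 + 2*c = (c - 2)*(c^3 - c) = c*(c - 2)*(c^2 - 1) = c*(c - 2)*(c + 1)*(c - 1)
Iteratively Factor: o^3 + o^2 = (o)*(o^2 + o) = o*(o + 1)*(o)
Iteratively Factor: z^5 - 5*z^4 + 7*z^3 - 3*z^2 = (z - 1)*(z^4 - 4*z^3 + 3*z^2) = z*(z - 1)*(z^3 - 4*z^2 + 3*z) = z*(z - 3)*(z - 1)*(z^2 - z) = z^2*(z - 3)*(z - 1)*(z - 1)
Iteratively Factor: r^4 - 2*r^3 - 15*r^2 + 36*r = (r)*(r^3 - 2*r^2 - 15*r + 36) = r*(r - 3)*(r^2 + r - 12) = r*(r - 3)^2*(r + 4)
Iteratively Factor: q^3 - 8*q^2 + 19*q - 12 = (q - 3)*(q^2 - 5*q + 4) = (q - 4)*(q - 3)*(q - 1)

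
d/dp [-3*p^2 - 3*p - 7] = -6*p - 3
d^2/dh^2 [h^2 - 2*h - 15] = 2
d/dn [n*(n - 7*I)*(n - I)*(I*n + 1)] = 4*I*n^3 + 27*n^2 - 30*I*n - 7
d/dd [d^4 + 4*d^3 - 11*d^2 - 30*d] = 4*d^3 + 12*d^2 - 22*d - 30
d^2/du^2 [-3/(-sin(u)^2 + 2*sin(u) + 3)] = (18*sin(u) + 12*cos(u)^2 - 54)*cos(u)^2/(-sin(u)^2 + 2*sin(u) + 3)^3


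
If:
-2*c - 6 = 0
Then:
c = -3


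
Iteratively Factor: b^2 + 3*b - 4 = (b - 1)*(b + 4)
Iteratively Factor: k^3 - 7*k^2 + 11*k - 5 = (k - 1)*(k^2 - 6*k + 5) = (k - 5)*(k - 1)*(k - 1)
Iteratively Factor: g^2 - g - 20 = (g + 4)*(g - 5)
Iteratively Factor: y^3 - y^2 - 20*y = (y - 5)*(y^2 + 4*y) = (y - 5)*(y + 4)*(y)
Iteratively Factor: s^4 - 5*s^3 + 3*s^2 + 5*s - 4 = (s - 1)*(s^3 - 4*s^2 - s + 4) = (s - 1)^2*(s^2 - 3*s - 4) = (s - 1)^2*(s + 1)*(s - 4)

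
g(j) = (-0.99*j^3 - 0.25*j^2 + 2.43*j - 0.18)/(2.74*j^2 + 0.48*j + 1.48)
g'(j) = (-5.48*j - 0.48)*(-0.99*j^3 - 0.25*j^2 + 2.43*j - 0.18)/(2.74*j^2 + 0.48*j + 1.48)^2 + (-2.97*j^2 - 0.5*j + 2.43)/(2.74*j^2 + 0.48*j + 1.48) = (-2.7126*j^4 - 0.9504*j^3 - 11.1738*j^2 + 0.2464*j + 3.6828)/(7.5076*j^4 + 2.6304*j^3 + 8.3408*j^2 + 1.4208*j + 2.1904)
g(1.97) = -0.30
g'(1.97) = -0.51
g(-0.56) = -0.70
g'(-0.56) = -0.01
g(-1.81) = 0.05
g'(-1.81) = -0.62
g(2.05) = -0.34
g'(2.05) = -0.51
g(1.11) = 0.16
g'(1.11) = -0.52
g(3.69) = -1.09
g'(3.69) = -0.42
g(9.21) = -3.24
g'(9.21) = -0.37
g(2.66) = -0.64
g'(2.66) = -0.47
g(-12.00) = 4.22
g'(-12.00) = -0.37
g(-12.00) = 4.22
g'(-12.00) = -0.37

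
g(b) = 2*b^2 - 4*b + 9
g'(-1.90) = -11.60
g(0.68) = 7.20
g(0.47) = 7.56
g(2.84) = 13.77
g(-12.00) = 345.00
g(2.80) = 13.48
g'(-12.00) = -52.00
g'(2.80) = 7.20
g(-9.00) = 207.00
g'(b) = 4*b - 4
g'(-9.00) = -40.00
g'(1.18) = 0.72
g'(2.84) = 7.36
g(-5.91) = 102.50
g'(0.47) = -2.12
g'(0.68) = -1.28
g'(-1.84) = -11.36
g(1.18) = 7.06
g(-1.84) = 23.13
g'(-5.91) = -27.64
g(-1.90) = 23.82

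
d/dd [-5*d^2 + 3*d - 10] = 3 - 10*d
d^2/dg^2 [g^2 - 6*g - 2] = 2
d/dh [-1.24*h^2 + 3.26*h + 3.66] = 3.26 - 2.48*h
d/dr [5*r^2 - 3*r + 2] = 10*r - 3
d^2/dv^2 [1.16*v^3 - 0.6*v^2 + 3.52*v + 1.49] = 6.96*v - 1.2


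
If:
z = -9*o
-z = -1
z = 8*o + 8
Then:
No Solution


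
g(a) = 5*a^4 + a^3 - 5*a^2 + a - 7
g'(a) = 20*a^3 + 3*a^2 - 10*a + 1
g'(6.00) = 4369.00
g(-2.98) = 313.46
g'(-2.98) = -471.83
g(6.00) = 6515.00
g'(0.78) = 4.52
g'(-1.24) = -20.12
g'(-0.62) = 3.59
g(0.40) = -7.21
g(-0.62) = -9.04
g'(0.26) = -1.05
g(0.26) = -7.04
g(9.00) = 33131.00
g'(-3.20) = -591.64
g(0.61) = -7.33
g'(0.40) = -1.24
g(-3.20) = 430.12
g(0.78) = -6.94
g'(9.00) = 14734.00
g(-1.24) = -6.01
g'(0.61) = 0.56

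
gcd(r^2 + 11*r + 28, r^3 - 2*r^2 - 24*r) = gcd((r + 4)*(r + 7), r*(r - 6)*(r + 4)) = r + 4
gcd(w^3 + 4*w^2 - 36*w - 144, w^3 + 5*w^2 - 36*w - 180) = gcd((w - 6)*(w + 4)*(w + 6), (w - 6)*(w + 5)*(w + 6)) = w^2 - 36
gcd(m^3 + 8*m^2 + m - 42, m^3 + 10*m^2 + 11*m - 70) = m^2 + 5*m - 14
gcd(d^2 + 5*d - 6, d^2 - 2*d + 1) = d - 1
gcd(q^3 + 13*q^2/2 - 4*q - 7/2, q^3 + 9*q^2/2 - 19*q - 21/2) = q^2 + 15*q/2 + 7/2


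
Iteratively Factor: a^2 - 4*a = (a)*(a - 4)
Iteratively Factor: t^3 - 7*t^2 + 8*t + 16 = (t - 4)*(t^2 - 3*t - 4) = (t - 4)^2*(t + 1)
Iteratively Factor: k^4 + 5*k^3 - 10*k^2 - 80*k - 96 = (k - 4)*(k^3 + 9*k^2 + 26*k + 24) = (k - 4)*(k + 2)*(k^2 + 7*k + 12) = (k - 4)*(k + 2)*(k + 3)*(k + 4)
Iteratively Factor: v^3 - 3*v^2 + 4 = (v + 1)*(v^2 - 4*v + 4) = (v - 2)*(v + 1)*(v - 2)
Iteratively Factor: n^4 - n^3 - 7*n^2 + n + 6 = (n + 2)*(n^3 - 3*n^2 - n + 3) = (n - 1)*(n + 2)*(n^2 - 2*n - 3) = (n - 3)*(n - 1)*(n + 2)*(n + 1)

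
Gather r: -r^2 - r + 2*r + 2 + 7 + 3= -r^2 + r + 12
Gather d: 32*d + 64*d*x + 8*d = d*(64*x + 40)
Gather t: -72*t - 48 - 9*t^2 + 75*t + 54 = -9*t^2 + 3*t + 6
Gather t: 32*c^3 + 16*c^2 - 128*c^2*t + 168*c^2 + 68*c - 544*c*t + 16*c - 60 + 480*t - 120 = 32*c^3 + 184*c^2 + 84*c + t*(-128*c^2 - 544*c + 480) - 180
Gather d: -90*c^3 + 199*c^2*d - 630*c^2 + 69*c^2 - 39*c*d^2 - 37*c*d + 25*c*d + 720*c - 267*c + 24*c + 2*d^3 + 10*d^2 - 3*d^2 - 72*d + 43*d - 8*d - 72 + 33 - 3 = -90*c^3 - 561*c^2 + 477*c + 2*d^3 + d^2*(7 - 39*c) + d*(199*c^2 - 12*c - 37) - 42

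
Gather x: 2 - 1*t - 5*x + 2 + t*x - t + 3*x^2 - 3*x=-2*t + 3*x^2 + x*(t - 8) + 4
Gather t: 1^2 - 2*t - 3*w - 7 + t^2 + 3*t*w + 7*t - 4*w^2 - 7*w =t^2 + t*(3*w + 5) - 4*w^2 - 10*w - 6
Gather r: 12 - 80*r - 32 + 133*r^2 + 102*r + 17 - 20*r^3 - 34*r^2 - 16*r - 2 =-20*r^3 + 99*r^2 + 6*r - 5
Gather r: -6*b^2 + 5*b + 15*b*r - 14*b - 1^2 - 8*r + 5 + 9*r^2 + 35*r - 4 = -6*b^2 - 9*b + 9*r^2 + r*(15*b + 27)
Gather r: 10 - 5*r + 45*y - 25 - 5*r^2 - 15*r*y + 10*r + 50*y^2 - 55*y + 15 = -5*r^2 + r*(5 - 15*y) + 50*y^2 - 10*y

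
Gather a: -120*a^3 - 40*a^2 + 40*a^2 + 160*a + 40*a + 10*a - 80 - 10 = -120*a^3 + 210*a - 90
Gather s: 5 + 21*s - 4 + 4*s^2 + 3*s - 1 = 4*s^2 + 24*s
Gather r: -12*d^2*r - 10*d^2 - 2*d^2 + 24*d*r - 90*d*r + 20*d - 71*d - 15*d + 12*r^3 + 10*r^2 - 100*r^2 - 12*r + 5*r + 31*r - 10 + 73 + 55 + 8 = -12*d^2 - 66*d + 12*r^3 - 90*r^2 + r*(-12*d^2 - 66*d + 24) + 126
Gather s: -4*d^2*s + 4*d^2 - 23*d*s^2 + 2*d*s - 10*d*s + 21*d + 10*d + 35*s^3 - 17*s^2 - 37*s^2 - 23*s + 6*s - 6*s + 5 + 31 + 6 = 4*d^2 + 31*d + 35*s^3 + s^2*(-23*d - 54) + s*(-4*d^2 - 8*d - 23) + 42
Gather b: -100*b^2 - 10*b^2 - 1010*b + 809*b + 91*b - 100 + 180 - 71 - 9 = -110*b^2 - 110*b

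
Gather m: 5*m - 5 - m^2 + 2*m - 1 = -m^2 + 7*m - 6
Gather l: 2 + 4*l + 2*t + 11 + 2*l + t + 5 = 6*l + 3*t + 18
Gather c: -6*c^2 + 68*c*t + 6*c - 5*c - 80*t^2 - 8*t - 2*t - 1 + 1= -6*c^2 + c*(68*t + 1) - 80*t^2 - 10*t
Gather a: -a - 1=-a - 1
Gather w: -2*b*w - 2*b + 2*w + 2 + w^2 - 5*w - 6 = -2*b + w^2 + w*(-2*b - 3) - 4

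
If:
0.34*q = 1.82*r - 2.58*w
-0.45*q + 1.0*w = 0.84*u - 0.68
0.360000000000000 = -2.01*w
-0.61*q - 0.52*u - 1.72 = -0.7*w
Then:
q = -6.50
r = -1.47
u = 4.08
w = -0.18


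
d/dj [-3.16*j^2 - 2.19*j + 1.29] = -6.32*j - 2.19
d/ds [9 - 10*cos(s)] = 10*sin(s)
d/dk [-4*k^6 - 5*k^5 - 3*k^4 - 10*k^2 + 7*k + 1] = -24*k^5 - 25*k^4 - 12*k^3 - 20*k + 7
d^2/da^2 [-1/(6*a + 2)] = -9/(3*a + 1)^3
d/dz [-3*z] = -3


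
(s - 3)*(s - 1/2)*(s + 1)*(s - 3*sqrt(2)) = s^4 - 3*sqrt(2)*s^3 - 5*s^3/2 - 2*s^2 + 15*sqrt(2)*s^2/2 + 3*s/2 + 6*sqrt(2)*s - 9*sqrt(2)/2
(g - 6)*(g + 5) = g^2 - g - 30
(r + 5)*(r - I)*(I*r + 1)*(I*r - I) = -r^4 - 4*r^3 + 2*I*r^3 + 6*r^2 + 8*I*r^2 + 4*r - 10*I*r - 5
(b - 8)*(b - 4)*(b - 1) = b^3 - 13*b^2 + 44*b - 32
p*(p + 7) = p^2 + 7*p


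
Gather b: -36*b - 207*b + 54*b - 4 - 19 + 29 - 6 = -189*b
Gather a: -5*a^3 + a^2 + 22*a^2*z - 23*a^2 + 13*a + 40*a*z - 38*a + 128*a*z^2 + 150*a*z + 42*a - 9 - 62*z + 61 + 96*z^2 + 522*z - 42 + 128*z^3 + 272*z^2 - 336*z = -5*a^3 + a^2*(22*z - 22) + a*(128*z^2 + 190*z + 17) + 128*z^3 + 368*z^2 + 124*z + 10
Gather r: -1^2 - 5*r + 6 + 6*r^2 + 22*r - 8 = 6*r^2 + 17*r - 3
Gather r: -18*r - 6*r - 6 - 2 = -24*r - 8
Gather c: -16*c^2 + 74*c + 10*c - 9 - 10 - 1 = -16*c^2 + 84*c - 20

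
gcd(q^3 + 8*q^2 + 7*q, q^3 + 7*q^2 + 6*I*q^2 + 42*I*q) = q^2 + 7*q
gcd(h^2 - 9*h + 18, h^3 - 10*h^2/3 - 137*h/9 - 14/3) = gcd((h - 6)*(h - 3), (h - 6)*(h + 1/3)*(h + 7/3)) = h - 6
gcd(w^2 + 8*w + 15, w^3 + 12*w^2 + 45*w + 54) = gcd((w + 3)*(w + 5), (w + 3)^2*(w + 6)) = w + 3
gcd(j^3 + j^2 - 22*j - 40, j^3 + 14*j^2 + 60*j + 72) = j + 2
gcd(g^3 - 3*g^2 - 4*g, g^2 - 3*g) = g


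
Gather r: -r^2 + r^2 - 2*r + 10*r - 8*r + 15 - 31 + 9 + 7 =0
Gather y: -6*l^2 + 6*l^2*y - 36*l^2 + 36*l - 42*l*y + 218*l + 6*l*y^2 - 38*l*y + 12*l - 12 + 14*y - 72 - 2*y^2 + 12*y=-42*l^2 + 266*l + y^2*(6*l - 2) + y*(6*l^2 - 80*l + 26) - 84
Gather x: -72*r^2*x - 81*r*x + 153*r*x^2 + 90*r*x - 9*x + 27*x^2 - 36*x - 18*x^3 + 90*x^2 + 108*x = -18*x^3 + x^2*(153*r + 117) + x*(-72*r^2 + 9*r + 63)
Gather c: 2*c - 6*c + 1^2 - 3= -4*c - 2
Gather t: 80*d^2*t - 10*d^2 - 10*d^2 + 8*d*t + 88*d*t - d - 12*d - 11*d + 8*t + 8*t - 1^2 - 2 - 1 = -20*d^2 - 24*d + t*(80*d^2 + 96*d + 16) - 4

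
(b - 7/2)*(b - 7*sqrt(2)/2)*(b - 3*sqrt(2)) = b^3 - 13*sqrt(2)*b^2/2 - 7*b^2/2 + 21*b + 91*sqrt(2)*b/4 - 147/2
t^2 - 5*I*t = t*(t - 5*I)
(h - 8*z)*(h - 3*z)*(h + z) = h^3 - 10*h^2*z + 13*h*z^2 + 24*z^3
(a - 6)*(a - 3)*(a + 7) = a^3 - 2*a^2 - 45*a + 126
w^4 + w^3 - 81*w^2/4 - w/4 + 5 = (w - 4)*(w - 1/2)*(w + 1/2)*(w + 5)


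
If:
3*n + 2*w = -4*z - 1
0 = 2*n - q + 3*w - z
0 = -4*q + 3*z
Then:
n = -31*z/10 - 3/5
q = 3*z/4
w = 53*z/20 + 2/5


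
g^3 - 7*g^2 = g^2*(g - 7)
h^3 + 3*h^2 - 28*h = h*(h - 4)*(h + 7)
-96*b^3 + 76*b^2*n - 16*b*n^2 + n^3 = (-8*b + n)*(-6*b + n)*(-2*b + n)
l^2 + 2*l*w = l*(l + 2*w)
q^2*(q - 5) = q^3 - 5*q^2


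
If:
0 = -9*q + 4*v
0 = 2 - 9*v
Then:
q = 8/81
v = 2/9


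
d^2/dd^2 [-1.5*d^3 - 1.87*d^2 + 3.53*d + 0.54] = -9.0*d - 3.74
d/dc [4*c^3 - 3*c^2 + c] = 12*c^2 - 6*c + 1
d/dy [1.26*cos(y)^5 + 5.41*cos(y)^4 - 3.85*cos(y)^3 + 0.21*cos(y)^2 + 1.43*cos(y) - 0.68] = (-6.3*cos(y)^4 - 21.64*cos(y)^3 + 11.55*cos(y)^2 - 0.42*cos(y) - 1.43)*sin(y)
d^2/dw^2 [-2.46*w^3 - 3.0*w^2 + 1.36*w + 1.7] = -14.76*w - 6.0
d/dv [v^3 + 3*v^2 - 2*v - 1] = 3*v^2 + 6*v - 2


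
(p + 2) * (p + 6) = p^2 + 8*p + 12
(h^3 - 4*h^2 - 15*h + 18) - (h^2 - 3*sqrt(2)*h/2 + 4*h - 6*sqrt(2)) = h^3 - 5*h^2 - 19*h + 3*sqrt(2)*h/2 + 6*sqrt(2) + 18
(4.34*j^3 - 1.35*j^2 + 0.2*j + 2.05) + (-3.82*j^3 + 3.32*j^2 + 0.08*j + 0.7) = 0.52*j^3 + 1.97*j^2 + 0.28*j + 2.75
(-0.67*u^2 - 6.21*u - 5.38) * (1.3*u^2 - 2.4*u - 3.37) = -0.871*u^4 - 6.465*u^3 + 10.1679*u^2 + 33.8397*u + 18.1306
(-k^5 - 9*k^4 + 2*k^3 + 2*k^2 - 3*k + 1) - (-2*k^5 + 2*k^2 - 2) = k^5 - 9*k^4 + 2*k^3 - 3*k + 3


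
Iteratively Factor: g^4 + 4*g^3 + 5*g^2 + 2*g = (g + 1)*(g^3 + 3*g^2 + 2*g) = (g + 1)*(g + 2)*(g^2 + g) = g*(g + 1)*(g + 2)*(g + 1)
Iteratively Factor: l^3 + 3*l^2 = (l)*(l^2 + 3*l) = l^2*(l + 3)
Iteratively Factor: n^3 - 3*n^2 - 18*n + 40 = (n - 2)*(n^2 - n - 20) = (n - 2)*(n + 4)*(n - 5)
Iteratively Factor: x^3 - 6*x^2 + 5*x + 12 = (x - 3)*(x^2 - 3*x - 4) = (x - 3)*(x + 1)*(x - 4)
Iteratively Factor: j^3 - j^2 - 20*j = (j - 5)*(j^2 + 4*j) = (j - 5)*(j + 4)*(j)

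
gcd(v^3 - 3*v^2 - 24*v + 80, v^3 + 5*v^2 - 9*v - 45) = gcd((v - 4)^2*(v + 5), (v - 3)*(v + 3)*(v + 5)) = v + 5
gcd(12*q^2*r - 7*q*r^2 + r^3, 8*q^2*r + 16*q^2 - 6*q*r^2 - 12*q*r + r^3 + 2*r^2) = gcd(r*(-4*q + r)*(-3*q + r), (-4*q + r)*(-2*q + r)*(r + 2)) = 4*q - r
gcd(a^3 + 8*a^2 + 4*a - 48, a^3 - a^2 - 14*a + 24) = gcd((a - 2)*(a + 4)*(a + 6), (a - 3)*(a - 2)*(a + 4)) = a^2 + 2*a - 8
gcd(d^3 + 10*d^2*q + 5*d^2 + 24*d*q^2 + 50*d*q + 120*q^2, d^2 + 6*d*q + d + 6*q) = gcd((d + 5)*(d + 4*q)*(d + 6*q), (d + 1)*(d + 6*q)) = d + 6*q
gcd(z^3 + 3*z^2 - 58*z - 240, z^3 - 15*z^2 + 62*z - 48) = z - 8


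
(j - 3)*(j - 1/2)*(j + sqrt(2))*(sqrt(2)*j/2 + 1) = sqrt(2)*j^4/2 - 7*sqrt(2)*j^3/4 + 2*j^3 - 7*j^2 + 7*sqrt(2)*j^2/4 - 7*sqrt(2)*j/2 + 3*j + 3*sqrt(2)/2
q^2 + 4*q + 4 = (q + 2)^2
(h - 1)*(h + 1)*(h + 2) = h^3 + 2*h^2 - h - 2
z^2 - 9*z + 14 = (z - 7)*(z - 2)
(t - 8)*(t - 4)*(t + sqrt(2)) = t^3 - 12*t^2 + sqrt(2)*t^2 - 12*sqrt(2)*t + 32*t + 32*sqrt(2)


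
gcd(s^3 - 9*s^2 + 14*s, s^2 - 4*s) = s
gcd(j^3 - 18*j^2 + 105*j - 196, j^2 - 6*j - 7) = j - 7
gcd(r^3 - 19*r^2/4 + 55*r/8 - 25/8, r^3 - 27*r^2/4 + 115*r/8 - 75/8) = r^2 - 15*r/4 + 25/8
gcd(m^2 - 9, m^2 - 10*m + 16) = 1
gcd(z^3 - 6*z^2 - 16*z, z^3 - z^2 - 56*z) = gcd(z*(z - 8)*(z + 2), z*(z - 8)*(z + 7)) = z^2 - 8*z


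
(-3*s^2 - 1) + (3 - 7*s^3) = -7*s^3 - 3*s^2 + 2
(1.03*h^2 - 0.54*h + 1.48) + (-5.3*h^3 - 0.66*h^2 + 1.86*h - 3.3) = -5.3*h^3 + 0.37*h^2 + 1.32*h - 1.82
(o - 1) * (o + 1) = o^2 - 1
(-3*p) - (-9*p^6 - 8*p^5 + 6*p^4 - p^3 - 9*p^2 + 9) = 9*p^6 + 8*p^5 - 6*p^4 + p^3 + 9*p^2 - 3*p - 9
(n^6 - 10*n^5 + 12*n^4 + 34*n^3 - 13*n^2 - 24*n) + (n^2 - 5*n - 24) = n^6 - 10*n^5 + 12*n^4 + 34*n^3 - 12*n^2 - 29*n - 24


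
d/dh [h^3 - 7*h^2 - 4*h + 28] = 3*h^2 - 14*h - 4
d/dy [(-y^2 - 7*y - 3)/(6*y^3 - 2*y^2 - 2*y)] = 3*(y^4 + 14*y^3 + 7*y^2 - 2*y - 1)/(2*y^2*(9*y^4 - 6*y^3 - 5*y^2 + 2*y + 1))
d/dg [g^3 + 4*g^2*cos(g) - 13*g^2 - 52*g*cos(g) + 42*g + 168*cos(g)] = -4*g^2*sin(g) + 3*g^2 + 52*g*sin(g) + 8*g*cos(g) - 26*g - 168*sin(g) - 52*cos(g) + 42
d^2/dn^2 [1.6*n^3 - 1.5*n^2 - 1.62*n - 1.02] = 9.6*n - 3.0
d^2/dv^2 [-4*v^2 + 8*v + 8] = -8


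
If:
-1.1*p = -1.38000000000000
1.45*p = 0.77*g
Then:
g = 2.36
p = 1.25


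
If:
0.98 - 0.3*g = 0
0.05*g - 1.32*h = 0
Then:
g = 3.27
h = 0.12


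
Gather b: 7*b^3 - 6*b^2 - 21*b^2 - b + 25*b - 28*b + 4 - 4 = 7*b^3 - 27*b^2 - 4*b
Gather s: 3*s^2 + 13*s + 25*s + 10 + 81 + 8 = 3*s^2 + 38*s + 99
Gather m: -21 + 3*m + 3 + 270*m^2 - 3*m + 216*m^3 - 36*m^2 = 216*m^3 + 234*m^2 - 18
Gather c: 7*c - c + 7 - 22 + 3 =6*c - 12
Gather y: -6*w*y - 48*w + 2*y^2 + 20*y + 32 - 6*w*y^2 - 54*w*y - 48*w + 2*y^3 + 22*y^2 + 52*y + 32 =-96*w + 2*y^3 + y^2*(24 - 6*w) + y*(72 - 60*w) + 64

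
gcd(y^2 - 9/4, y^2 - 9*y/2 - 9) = y + 3/2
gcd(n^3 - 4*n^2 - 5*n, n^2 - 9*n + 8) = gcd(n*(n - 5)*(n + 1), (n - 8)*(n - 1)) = 1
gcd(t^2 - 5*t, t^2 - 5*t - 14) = 1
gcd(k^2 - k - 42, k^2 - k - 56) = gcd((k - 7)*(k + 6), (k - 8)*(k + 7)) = 1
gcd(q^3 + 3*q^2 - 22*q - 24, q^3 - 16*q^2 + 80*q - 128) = q - 4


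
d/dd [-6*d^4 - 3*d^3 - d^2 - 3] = d*(-24*d^2 - 9*d - 2)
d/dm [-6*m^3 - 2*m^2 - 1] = 2*m*(-9*m - 2)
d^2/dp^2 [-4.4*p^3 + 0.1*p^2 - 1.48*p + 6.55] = 0.2 - 26.4*p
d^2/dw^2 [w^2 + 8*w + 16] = 2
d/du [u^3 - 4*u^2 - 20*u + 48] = 3*u^2 - 8*u - 20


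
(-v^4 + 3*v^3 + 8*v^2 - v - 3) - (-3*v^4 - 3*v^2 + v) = 2*v^4 + 3*v^3 + 11*v^2 - 2*v - 3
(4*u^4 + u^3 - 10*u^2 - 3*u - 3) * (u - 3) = 4*u^5 - 11*u^4 - 13*u^3 + 27*u^2 + 6*u + 9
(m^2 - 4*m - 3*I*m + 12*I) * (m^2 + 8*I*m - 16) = m^4 - 4*m^3 + 5*I*m^3 + 8*m^2 - 20*I*m^2 - 32*m + 48*I*m - 192*I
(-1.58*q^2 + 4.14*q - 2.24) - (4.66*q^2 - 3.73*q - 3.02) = -6.24*q^2 + 7.87*q + 0.78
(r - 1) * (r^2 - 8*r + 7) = r^3 - 9*r^2 + 15*r - 7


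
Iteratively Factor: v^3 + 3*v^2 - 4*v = (v - 1)*(v^2 + 4*v) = v*(v - 1)*(v + 4)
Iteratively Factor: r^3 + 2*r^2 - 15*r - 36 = (r - 4)*(r^2 + 6*r + 9) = (r - 4)*(r + 3)*(r + 3)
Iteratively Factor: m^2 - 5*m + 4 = (m - 1)*(m - 4)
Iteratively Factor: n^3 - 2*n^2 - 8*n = (n)*(n^2 - 2*n - 8) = n*(n + 2)*(n - 4)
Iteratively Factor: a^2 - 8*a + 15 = (a - 3)*(a - 5)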